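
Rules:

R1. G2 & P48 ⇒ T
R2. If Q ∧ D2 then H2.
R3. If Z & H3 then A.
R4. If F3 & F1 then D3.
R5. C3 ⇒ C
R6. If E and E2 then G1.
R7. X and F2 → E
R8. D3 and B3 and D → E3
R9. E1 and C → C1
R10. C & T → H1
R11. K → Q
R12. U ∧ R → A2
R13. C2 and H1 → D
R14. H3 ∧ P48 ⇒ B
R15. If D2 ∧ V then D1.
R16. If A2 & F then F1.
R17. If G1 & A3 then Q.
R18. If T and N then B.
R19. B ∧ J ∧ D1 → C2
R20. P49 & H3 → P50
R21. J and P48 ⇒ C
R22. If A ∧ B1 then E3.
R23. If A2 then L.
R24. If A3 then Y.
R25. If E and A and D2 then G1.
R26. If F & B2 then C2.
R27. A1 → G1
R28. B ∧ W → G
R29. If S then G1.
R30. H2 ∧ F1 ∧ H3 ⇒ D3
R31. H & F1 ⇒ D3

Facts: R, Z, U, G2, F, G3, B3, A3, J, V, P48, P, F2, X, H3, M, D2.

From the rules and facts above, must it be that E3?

T  (by R1: G2, P48)
A  (by R3: Z, H3)
E  (by R7: X, F2)
A2  (by R12: U, R)
B  (by R14: H3, P48)
D1  (by R15: D2, V)
F1  (by R16: A2, F)
C2  (by R19: B, J, D1)
C  (by R21: J, P48)
G1  (by R25: E, A, D2)
H1  (by R10: C, T)
D  (by R13: C2, H1)
Q  (by R17: G1, A3)
H2  (by R2: Q, D2)
D3  (by R30: H2, F1, H3)
E3  (by R8: D3, B3, D)

Yes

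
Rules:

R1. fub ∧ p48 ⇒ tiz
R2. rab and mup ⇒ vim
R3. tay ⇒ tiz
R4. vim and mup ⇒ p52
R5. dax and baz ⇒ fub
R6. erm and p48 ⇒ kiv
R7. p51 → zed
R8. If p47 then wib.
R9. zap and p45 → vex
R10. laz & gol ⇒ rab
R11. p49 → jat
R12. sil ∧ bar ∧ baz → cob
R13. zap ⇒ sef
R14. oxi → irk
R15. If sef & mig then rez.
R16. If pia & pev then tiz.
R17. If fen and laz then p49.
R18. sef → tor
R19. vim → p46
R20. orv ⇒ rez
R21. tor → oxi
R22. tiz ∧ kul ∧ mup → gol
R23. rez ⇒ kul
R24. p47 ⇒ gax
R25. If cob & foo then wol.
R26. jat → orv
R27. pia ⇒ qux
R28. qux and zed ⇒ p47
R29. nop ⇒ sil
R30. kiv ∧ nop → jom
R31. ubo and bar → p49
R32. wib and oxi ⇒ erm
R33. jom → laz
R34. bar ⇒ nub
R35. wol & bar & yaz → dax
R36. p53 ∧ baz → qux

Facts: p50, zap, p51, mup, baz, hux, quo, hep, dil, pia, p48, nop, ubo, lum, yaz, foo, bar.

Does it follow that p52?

Yes

zed  (by R7: p51)
sef  (by R13: zap)
tor  (by R18: sef)
oxi  (by R21: tor)
qux  (by R27: pia)
p47  (by R28: qux, zed)
sil  (by R29: nop)
p49  (by R31: ubo, bar)
wib  (by R8: p47)
jat  (by R11: p49)
cob  (by R12: sil, bar, baz)
wol  (by R25: cob, foo)
orv  (by R26: jat)
erm  (by R32: wib, oxi)
dax  (by R35: wol, bar, yaz)
fub  (by R5: dax, baz)
kiv  (by R6: erm, p48)
rez  (by R20: orv)
kul  (by R23: rez)
jom  (by R30: kiv, nop)
laz  (by R33: jom)
tiz  (by R1: fub, p48)
gol  (by R22: tiz, kul, mup)
rab  (by R10: laz, gol)
vim  (by R2: rab, mup)
p52  (by R4: vim, mup)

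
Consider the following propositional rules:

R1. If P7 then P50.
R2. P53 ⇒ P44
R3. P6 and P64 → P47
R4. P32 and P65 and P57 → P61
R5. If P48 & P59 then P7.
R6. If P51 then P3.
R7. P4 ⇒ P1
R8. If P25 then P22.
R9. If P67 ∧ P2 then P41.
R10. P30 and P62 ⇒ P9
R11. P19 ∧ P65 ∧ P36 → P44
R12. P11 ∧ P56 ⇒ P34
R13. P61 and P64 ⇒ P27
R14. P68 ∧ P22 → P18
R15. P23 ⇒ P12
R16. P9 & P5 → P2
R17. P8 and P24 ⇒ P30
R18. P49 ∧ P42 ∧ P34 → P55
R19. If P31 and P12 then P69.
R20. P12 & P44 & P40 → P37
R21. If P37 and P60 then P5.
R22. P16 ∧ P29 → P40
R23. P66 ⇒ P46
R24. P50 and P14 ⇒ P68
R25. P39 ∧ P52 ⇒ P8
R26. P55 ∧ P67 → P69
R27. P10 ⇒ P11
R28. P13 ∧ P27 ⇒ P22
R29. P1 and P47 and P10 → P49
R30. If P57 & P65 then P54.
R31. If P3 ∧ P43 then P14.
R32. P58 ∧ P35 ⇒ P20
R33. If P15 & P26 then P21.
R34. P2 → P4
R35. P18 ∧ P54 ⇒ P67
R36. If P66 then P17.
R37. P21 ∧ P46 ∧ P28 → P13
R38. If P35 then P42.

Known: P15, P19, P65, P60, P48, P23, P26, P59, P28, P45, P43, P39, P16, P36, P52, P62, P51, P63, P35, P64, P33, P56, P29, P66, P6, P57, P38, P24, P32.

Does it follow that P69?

Forward chaining from the given facts derives: P47, P61, P7, P3, P44, P27, P12, P40, P46, P8, P54, P14, P21, P17, P13, P42, P50, P30, P37, P5, P68, P22, P9, P18, P2, P4, P67, P1, P41.
Rules concluding P69: R19 needs P31; R26 needs P55 — none of these are established.

No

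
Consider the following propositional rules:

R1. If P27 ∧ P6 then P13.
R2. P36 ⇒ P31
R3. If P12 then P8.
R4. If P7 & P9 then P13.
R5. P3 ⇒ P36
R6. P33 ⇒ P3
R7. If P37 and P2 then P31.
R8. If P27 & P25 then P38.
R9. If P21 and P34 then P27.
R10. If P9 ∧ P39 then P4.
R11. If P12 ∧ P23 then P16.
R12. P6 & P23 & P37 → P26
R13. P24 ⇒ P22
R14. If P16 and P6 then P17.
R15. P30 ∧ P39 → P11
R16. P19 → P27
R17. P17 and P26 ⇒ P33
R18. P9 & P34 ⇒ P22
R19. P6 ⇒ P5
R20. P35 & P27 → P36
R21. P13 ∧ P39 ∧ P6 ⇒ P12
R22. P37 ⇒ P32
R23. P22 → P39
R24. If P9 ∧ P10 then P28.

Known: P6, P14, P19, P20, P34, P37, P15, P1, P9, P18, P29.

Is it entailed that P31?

Forward chaining from the given facts derives: P27, P22, P5, P32, P39, P13, P4, P12, P8.
Rules concluding P31: R2 needs P36; R7 needs P2 — none of these are established.

No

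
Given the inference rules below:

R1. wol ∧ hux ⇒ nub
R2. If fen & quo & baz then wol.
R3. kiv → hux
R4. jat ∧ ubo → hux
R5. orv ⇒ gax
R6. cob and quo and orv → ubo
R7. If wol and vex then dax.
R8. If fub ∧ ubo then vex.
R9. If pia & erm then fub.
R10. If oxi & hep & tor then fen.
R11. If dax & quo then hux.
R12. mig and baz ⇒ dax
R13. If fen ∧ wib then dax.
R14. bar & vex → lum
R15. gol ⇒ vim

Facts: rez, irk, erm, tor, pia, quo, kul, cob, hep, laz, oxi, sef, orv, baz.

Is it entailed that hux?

ubo  (by R6: cob, quo, orv)
fub  (by R9: pia, erm)
fen  (by R10: oxi, hep, tor)
wol  (by R2: fen, quo, baz)
vex  (by R8: fub, ubo)
dax  (by R7: wol, vex)
hux  (by R11: dax, quo)

Yes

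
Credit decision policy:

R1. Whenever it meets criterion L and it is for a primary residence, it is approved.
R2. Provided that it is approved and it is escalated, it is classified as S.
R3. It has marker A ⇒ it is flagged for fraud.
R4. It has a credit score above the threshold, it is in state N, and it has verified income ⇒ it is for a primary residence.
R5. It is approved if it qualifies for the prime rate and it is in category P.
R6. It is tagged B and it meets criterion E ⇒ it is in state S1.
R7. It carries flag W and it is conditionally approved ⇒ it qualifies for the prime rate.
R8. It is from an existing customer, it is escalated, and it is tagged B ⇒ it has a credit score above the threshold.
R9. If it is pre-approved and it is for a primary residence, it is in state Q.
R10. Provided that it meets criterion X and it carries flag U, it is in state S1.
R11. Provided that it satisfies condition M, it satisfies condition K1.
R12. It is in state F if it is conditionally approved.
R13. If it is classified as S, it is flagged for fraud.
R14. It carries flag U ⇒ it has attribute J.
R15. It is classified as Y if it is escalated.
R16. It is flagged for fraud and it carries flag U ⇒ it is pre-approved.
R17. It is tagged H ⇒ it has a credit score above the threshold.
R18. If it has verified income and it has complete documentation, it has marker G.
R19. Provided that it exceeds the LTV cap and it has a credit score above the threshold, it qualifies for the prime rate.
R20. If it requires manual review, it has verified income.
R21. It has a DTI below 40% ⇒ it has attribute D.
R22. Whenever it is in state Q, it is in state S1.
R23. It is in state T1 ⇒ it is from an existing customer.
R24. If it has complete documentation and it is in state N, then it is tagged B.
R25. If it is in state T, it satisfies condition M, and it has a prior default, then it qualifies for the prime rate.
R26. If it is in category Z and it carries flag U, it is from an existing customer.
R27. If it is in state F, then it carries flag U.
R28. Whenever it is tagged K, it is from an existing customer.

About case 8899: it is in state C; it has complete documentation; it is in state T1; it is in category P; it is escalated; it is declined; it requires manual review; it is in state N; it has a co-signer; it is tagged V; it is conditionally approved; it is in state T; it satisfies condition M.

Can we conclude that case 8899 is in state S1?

No

Forward chaining from the given facts derives: satisfies condition K1, is in state F, is classified as Y, has verified income, is from an existing customer, is tagged B, carries flag U, has a credit score above the threshold, has attribute J, has marker G, is for a primary residence.
Rules concluding "it is in state S1": R6 needs "it meets criterion E"; R10 needs "it meets criterion X"; R22 needs "it is in state Q" — none of these are established.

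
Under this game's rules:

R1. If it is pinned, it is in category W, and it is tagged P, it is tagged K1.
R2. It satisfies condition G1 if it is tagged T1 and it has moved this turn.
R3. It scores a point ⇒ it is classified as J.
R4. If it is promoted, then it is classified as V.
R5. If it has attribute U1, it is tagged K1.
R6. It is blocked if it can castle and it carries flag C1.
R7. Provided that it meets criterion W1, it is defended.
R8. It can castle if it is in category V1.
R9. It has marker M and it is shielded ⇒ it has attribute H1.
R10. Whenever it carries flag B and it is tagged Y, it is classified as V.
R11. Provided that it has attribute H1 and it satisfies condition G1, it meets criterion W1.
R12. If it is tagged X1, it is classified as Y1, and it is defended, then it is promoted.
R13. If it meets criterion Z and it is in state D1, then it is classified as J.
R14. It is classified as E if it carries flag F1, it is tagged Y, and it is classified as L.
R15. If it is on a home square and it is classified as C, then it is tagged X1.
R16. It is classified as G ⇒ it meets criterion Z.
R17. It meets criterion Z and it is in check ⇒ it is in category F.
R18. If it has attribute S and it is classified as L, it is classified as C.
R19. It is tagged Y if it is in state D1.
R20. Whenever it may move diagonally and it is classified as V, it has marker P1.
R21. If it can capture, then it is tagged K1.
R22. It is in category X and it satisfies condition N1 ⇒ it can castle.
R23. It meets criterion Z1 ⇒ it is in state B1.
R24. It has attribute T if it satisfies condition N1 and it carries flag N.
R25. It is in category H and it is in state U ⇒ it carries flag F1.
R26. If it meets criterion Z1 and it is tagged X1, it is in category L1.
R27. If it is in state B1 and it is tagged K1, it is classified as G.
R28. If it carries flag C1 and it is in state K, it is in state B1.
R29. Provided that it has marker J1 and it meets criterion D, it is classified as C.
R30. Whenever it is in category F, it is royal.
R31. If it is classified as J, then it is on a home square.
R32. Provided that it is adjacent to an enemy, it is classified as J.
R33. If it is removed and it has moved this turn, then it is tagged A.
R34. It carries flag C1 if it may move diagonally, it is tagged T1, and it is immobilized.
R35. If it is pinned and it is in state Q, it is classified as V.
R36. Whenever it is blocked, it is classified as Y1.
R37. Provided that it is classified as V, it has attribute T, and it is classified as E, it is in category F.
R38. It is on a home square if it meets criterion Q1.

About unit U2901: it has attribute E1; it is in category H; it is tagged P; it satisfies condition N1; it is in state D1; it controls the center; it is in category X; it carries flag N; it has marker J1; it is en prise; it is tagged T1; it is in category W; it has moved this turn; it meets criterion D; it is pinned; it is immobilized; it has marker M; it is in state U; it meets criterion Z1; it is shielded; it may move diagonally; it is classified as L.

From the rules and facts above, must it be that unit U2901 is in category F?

Yes

By R1 (it is pinned, it is in category W, it is tagged P): it is tagged K1.
By R2 (it is tagged T1, it has moved this turn): it satisfies condition G1.
By R9 (it has marker M, it is shielded): it has attribute H1.
By R11 (it has attribute H1, it satisfies condition G1): it meets criterion W1.
By R19 (it is in state D1): it is tagged Y.
By R22 (it is in category X, it satisfies condition N1): it can castle.
By R23 (it meets criterion Z1): it is in state B1.
By R24 (it satisfies condition N1, it carries flag N): it has attribute T.
By R25 (it is in category H, it is in state U): it carries flag F1.
By R27 (it is in state B1, it is tagged K1): it is classified as G.
By R29 (it has marker J1, it meets criterion D): it is classified as C.
By R34 (it may move diagonally, it is tagged T1, it is immobilized): it carries flag C1.
By R6 (it can castle, it carries flag C1): it is blocked.
By R7 (it meets criterion W1): it is defended.
By R14 (it carries flag F1, it is tagged Y, it is classified as L): it is classified as E.
By R16 (it is classified as G): it meets criterion Z.
By R36 (it is blocked): it is classified as Y1.
By R13 (it meets criterion Z, it is in state D1): it is classified as J.
By R31 (it is classified as J): it is on a home square.
By R15 (it is on a home square, it is classified as C): it is tagged X1.
By R12 (it is tagged X1, it is classified as Y1, it is defended): it is promoted.
By R4 (it is promoted): it is classified as V.
By R37 (it is classified as V, it has attribute T, it is classified as E): it is in category F.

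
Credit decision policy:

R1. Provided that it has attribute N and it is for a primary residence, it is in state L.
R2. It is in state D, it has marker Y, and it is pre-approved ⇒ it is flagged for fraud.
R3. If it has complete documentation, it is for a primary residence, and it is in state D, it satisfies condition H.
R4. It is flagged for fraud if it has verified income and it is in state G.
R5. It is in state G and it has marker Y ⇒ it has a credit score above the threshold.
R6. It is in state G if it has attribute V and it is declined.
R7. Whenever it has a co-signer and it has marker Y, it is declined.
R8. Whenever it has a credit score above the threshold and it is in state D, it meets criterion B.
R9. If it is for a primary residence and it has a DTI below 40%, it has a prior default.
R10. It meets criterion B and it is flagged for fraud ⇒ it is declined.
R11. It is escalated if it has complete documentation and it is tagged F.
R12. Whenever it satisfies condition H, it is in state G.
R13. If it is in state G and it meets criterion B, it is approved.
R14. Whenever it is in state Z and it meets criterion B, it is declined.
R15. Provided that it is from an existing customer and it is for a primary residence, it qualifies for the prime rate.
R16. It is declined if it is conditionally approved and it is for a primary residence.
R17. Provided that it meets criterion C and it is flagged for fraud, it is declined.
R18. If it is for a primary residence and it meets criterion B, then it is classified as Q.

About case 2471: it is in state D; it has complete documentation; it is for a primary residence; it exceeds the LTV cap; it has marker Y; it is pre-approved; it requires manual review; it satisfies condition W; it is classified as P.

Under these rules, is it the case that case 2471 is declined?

Yes

By R2 (it is in state D, it has marker Y, it is pre-approved): it is flagged for fraud.
By R3 (it has complete documentation, it is for a primary residence, it is in state D): it satisfies condition H.
By R12 (it satisfies condition H): it is in state G.
By R5 (it is in state G, it has marker Y): it has a credit score above the threshold.
By R8 (it has a credit score above the threshold, it is in state D): it meets criterion B.
By R10 (it meets criterion B, it is flagged for fraud): it is declined.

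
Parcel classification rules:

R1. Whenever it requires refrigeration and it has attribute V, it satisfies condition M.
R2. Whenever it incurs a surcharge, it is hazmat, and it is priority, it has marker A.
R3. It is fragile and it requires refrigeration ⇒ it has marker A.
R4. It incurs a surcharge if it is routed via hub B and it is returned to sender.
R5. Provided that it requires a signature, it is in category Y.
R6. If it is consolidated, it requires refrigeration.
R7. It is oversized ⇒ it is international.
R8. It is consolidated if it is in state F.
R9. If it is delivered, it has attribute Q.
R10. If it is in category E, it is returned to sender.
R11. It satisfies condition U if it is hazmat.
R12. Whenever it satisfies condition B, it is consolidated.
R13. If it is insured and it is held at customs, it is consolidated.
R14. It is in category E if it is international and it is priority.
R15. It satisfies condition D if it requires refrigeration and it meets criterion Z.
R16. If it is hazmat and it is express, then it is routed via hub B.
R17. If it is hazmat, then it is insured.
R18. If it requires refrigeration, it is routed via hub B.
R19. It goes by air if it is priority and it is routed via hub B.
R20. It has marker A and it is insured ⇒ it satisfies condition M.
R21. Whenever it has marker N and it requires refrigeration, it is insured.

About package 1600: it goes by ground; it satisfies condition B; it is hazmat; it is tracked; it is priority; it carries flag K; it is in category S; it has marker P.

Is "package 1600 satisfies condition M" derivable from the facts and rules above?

No

Forward chaining from the given facts derives: satisfies condition U, is consolidated, is insured, requires refrigeration, is routed via hub B, goes by air.
Rules concluding "it satisfies condition M": R1 needs "it has attribute V"; R20 needs "it has marker A" — none of these are established.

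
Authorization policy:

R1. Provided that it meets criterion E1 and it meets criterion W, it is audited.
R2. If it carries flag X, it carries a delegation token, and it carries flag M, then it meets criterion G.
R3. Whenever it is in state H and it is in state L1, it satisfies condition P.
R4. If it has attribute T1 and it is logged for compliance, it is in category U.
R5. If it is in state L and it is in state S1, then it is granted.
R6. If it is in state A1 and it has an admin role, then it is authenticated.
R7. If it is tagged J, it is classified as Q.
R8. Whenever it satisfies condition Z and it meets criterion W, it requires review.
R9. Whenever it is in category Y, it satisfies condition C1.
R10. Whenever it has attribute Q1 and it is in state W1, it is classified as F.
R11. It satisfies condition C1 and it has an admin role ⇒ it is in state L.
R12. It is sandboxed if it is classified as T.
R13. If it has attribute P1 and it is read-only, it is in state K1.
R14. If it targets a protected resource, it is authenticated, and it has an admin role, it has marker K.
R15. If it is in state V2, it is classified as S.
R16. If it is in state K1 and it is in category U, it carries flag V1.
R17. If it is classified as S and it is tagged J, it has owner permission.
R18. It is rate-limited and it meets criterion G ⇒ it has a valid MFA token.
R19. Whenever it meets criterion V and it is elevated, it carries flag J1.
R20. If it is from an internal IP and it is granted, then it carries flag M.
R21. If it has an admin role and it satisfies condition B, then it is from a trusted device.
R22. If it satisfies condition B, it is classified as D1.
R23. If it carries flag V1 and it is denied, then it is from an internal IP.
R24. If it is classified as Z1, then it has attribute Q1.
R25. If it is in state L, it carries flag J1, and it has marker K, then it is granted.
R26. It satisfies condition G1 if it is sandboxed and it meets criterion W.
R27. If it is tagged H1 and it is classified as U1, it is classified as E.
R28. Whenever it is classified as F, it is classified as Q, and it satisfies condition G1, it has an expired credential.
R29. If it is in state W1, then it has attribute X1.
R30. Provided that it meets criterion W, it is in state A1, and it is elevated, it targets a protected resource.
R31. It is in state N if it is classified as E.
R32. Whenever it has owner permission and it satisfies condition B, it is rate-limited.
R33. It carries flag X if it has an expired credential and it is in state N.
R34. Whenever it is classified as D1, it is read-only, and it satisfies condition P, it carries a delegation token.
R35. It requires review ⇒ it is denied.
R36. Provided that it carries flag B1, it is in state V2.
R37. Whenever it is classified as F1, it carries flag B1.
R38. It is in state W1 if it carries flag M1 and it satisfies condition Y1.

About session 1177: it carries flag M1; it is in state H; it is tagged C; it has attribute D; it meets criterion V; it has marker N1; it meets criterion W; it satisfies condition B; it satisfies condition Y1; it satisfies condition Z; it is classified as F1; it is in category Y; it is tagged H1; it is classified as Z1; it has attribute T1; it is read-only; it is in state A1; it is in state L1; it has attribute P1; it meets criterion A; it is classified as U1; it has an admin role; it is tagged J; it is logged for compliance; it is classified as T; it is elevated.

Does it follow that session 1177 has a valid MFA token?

By R3 (it is in state H, it is in state L1): it satisfies condition P.
By R4 (it has attribute T1, it is logged for compliance): it is in category U.
By R6 (it is in state A1, it has an admin role): it is authenticated.
By R7 (it is tagged J): it is classified as Q.
By R8 (it satisfies condition Z, it meets criterion W): it requires review.
By R9 (it is in category Y): it satisfies condition C1.
By R11 (it satisfies condition C1, it has an admin role): it is in state L.
By R12 (it is classified as T): it is sandboxed.
By R13 (it has attribute P1, it is read-only): it is in state K1.
By R16 (it is in state K1, it is in category U): it carries flag V1.
By R19 (it meets criterion V, it is elevated): it carries flag J1.
By R22 (it satisfies condition B): it is classified as D1.
By R24 (it is classified as Z1): it has attribute Q1.
By R26 (it is sandboxed, it meets criterion W): it satisfies condition G1.
By R27 (it is tagged H1, it is classified as U1): it is classified as E.
By R30 (it meets criterion W, it is in state A1, it is elevated): it targets a protected resource.
By R31 (it is classified as E): it is in state N.
By R34 (it is classified as D1, it is read-only, it satisfies condition P): it carries a delegation token.
By R35 (it requires review): it is denied.
By R37 (it is classified as F1): it carries flag B1.
By R38 (it carries flag M1, it satisfies condition Y1): it is in state W1.
By R10 (it has attribute Q1, it is in state W1): it is classified as F.
By R14 (it targets a protected resource, it is authenticated, it has an admin role): it has marker K.
By R23 (it carries flag V1, it is denied): it is from an internal IP.
By R25 (it is in state L, it carries flag J1, it has marker K): it is granted.
By R28 (it is classified as F, it is classified as Q, it satisfies condition G1): it has an expired credential.
By R33 (it has an expired credential, it is in state N): it carries flag X.
By R36 (it carries flag B1): it is in state V2.
By R15 (it is in state V2): it is classified as S.
By R17 (it is classified as S, it is tagged J): it has owner permission.
By R20 (it is from an internal IP, it is granted): it carries flag M.
By R32 (it has owner permission, it satisfies condition B): it is rate-limited.
By R2 (it carries flag X, it carries a delegation token, it carries flag M): it meets criterion G.
By R18 (it is rate-limited, it meets criterion G): it has a valid MFA token.

Yes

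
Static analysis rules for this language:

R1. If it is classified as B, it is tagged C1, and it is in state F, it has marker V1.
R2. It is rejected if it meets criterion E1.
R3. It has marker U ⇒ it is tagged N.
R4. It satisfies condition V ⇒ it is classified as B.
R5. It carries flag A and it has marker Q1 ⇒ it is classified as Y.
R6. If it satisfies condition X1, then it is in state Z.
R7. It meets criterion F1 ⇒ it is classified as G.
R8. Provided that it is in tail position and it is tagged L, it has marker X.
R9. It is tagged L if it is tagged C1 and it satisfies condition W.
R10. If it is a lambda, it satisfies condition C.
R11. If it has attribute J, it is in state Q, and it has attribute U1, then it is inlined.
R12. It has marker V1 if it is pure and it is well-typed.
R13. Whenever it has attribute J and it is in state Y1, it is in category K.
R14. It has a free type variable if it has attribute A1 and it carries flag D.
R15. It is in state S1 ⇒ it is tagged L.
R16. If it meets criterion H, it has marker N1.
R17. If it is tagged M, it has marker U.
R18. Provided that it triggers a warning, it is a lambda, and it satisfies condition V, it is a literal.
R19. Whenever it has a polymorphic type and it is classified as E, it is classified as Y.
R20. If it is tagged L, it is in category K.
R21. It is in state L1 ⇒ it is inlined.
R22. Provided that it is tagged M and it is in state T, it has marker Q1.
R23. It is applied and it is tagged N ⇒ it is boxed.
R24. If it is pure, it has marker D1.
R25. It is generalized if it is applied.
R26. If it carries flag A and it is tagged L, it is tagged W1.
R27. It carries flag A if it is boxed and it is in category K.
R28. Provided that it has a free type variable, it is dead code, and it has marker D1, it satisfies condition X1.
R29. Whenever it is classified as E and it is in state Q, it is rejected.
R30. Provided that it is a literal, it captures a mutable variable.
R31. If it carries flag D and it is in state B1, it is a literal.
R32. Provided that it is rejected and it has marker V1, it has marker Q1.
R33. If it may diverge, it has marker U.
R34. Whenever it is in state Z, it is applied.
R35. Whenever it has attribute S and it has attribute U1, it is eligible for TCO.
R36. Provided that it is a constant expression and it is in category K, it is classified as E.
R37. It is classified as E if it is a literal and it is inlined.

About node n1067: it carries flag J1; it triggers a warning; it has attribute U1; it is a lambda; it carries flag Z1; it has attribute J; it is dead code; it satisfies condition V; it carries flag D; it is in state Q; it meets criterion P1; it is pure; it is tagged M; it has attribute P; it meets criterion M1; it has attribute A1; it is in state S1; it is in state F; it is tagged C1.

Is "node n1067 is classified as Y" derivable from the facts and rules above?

Yes

By R4 (it satisfies condition V): it is classified as B.
By R11 (it has attribute J, it is in state Q, it has attribute U1): it is inlined.
By R14 (it has attribute A1, it carries flag D): it has a free type variable.
By R15 (it is in state S1): it is tagged L.
By R17 (it is tagged M): it has marker U.
By R18 (it triggers a warning, it is a lambda, it satisfies condition V): it is a literal.
By R20 (it is tagged L): it is in category K.
By R24 (it is pure): it has marker D1.
By R28 (it has a free type variable, it is dead code, it has marker D1): it satisfies condition X1.
By R37 (it is a literal, it is inlined): it is classified as E.
By R1 (it is classified as B, it is tagged C1, it is in state F): it has marker V1.
By R3 (it has marker U): it is tagged N.
By R6 (it satisfies condition X1): it is in state Z.
By R29 (it is classified as E, it is in state Q): it is rejected.
By R32 (it is rejected, it has marker V1): it has marker Q1.
By R34 (it is in state Z): it is applied.
By R23 (it is applied, it is tagged N): it is boxed.
By R27 (it is boxed, it is in category K): it carries flag A.
By R5 (it carries flag A, it has marker Q1): it is classified as Y.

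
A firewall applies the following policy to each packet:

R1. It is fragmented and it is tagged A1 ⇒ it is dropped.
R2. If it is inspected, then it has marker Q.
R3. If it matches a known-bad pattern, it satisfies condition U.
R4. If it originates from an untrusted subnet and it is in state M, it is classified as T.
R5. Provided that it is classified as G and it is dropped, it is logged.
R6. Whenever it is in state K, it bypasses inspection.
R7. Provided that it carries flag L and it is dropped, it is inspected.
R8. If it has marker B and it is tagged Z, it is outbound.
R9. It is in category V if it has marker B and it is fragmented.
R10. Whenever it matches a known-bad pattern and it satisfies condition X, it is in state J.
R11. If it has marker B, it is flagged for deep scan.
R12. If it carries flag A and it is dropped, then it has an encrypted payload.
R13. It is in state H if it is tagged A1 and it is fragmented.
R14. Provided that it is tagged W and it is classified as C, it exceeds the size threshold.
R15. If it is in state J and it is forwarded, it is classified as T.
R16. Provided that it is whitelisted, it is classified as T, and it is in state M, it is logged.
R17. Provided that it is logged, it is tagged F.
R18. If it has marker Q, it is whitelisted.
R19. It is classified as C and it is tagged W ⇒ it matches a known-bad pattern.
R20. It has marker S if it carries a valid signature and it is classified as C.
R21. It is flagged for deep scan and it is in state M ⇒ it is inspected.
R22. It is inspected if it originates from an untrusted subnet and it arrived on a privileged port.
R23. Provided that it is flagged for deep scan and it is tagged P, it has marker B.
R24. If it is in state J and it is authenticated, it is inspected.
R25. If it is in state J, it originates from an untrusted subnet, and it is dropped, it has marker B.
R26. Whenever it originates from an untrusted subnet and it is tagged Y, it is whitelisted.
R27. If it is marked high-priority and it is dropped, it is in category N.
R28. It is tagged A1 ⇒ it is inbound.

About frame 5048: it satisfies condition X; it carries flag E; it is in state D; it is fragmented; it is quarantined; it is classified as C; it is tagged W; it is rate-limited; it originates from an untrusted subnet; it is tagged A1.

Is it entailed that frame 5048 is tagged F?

Forward chaining from the given facts derives: is dropped, is in state H, exceeds the size threshold, matches a known-bad pattern, is inbound, satisfies condition U, is in state J, has marker B, is in category V, is flagged for deep scan.
The only rule concluding "it is tagged F" is R17, which needs "it is logged"; that is never established.

No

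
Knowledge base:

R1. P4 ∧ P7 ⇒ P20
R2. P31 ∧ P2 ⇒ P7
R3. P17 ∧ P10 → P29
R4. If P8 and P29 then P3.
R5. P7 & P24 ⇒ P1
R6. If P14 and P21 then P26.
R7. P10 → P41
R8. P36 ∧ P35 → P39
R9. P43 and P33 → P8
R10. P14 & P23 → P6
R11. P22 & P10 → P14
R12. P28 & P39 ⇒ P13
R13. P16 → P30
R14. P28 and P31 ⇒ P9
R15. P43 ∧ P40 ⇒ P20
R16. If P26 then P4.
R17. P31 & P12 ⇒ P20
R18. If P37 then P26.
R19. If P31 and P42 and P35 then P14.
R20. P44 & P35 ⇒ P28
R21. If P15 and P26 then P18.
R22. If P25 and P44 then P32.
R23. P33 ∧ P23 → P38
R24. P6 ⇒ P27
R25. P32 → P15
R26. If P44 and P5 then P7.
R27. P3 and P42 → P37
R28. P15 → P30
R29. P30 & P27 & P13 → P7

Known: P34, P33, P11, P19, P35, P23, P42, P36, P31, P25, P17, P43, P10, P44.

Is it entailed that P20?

P29  (by R3: P17, P10)
P39  (by R8: P36, P35)
P8  (by R9: P43, P33)
P14  (by R19: P31, P42, P35)
P28  (by R20: P44, P35)
P32  (by R22: P25, P44)
P15  (by R25: P32)
P30  (by R28: P15)
P3  (by R4: P8, P29)
P6  (by R10: P14, P23)
P13  (by R12: P28, P39)
P27  (by R24: P6)
P37  (by R27: P3, P42)
P7  (by R29: P30, P27, P13)
P26  (by R18: P37)
P4  (by R16: P26)
P20  (by R1: P4, P7)

Yes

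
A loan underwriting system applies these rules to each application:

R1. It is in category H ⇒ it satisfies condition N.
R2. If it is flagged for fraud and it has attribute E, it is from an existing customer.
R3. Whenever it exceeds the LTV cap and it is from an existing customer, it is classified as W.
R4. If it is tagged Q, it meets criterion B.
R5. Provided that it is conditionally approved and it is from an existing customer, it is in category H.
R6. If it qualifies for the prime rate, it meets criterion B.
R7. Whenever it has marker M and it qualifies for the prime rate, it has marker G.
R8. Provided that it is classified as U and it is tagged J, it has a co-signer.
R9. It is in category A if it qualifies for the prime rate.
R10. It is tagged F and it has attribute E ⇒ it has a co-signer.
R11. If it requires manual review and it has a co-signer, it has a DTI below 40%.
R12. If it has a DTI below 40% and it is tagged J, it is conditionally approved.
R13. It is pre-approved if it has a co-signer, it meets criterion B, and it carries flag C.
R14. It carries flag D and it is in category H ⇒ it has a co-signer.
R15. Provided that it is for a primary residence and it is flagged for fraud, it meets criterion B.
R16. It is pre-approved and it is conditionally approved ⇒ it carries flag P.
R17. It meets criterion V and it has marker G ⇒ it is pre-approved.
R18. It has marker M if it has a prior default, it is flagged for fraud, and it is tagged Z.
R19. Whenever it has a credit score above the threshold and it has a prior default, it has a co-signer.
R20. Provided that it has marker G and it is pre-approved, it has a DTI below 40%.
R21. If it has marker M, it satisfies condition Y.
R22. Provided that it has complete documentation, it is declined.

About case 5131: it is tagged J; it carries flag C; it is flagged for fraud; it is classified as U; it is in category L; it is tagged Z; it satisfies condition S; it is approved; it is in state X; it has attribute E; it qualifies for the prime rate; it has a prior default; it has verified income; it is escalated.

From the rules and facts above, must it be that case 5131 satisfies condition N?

Yes

By R2 (it is flagged for fraud, it has attribute E): it is from an existing customer.
By R6 (it qualifies for the prime rate): it meets criterion B.
By R8 (it is classified as U, it is tagged J): it has a co-signer.
By R13 (it has a co-signer, it meets criterion B, it carries flag C): it is pre-approved.
By R18 (it has a prior default, it is flagged for fraud, it is tagged Z): it has marker M.
By R7 (it has marker M, it qualifies for the prime rate): it has marker G.
By R20 (it has marker G, it is pre-approved): it has a DTI below 40%.
By R12 (it has a DTI below 40%, it is tagged J): it is conditionally approved.
By R5 (it is conditionally approved, it is from an existing customer): it is in category H.
By R1 (it is in category H): it satisfies condition N.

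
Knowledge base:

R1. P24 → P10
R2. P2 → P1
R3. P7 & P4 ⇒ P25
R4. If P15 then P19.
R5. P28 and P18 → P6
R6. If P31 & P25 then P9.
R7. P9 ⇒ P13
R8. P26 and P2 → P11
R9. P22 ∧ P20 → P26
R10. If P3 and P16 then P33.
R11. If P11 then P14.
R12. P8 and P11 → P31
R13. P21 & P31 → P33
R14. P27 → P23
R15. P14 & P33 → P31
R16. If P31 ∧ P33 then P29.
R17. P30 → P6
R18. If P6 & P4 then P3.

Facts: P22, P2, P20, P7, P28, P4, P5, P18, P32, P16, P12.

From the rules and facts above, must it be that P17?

No

Forward chaining from the given facts derives: P1, P25, P6, P26, P3, P11, P33, P14, P31, P29, P9, P13.
No rule has P17 as its conclusion, and it is not among the given facts.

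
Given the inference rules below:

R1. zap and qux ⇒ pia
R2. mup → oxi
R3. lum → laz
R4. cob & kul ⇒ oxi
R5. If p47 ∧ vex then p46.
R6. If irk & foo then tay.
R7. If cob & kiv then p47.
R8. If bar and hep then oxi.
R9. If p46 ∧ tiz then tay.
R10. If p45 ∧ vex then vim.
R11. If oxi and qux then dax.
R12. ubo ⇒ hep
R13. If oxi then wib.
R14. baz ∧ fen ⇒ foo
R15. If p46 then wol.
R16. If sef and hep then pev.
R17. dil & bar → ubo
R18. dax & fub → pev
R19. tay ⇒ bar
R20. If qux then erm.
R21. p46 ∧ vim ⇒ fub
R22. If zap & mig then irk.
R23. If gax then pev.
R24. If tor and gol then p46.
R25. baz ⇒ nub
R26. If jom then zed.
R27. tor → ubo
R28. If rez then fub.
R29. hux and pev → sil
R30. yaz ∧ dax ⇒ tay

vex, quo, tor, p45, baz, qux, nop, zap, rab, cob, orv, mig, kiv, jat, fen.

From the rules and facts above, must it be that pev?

p47  (by R7: cob, kiv)
vim  (by R10: p45, vex)
foo  (by R14: baz, fen)
irk  (by R22: zap, mig)
ubo  (by R27: tor)
p46  (by R5: p47, vex)
tay  (by R6: irk, foo)
hep  (by R12: ubo)
bar  (by R19: tay)
fub  (by R21: p46, vim)
oxi  (by R8: bar, hep)
dax  (by R11: oxi, qux)
pev  (by R18: dax, fub)

Yes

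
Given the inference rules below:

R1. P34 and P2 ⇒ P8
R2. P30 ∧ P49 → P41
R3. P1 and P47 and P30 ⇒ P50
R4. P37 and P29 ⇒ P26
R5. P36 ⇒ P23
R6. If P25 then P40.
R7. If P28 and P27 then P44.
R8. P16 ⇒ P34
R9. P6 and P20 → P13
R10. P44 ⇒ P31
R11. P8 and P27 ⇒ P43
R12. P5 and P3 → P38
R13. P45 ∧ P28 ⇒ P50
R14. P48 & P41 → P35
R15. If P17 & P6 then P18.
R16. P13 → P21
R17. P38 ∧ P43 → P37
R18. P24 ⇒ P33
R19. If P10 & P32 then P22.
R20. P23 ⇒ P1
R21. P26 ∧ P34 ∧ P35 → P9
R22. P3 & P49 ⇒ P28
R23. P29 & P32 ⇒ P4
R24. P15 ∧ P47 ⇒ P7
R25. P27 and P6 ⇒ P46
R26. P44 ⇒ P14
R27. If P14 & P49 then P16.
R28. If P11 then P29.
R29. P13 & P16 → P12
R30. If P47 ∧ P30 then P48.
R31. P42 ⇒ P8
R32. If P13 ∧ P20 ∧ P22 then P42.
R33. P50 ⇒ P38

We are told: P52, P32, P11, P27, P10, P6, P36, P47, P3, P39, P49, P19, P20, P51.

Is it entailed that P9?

No

Forward chaining from the given facts derives: P23, P13, P21, P22, P1, P28, P46, P29, P42, P44, P31, P4, P14, P16, P12, P8, P34, P43.
The only rule concluding P9 is R21, which needs P26; that is never established.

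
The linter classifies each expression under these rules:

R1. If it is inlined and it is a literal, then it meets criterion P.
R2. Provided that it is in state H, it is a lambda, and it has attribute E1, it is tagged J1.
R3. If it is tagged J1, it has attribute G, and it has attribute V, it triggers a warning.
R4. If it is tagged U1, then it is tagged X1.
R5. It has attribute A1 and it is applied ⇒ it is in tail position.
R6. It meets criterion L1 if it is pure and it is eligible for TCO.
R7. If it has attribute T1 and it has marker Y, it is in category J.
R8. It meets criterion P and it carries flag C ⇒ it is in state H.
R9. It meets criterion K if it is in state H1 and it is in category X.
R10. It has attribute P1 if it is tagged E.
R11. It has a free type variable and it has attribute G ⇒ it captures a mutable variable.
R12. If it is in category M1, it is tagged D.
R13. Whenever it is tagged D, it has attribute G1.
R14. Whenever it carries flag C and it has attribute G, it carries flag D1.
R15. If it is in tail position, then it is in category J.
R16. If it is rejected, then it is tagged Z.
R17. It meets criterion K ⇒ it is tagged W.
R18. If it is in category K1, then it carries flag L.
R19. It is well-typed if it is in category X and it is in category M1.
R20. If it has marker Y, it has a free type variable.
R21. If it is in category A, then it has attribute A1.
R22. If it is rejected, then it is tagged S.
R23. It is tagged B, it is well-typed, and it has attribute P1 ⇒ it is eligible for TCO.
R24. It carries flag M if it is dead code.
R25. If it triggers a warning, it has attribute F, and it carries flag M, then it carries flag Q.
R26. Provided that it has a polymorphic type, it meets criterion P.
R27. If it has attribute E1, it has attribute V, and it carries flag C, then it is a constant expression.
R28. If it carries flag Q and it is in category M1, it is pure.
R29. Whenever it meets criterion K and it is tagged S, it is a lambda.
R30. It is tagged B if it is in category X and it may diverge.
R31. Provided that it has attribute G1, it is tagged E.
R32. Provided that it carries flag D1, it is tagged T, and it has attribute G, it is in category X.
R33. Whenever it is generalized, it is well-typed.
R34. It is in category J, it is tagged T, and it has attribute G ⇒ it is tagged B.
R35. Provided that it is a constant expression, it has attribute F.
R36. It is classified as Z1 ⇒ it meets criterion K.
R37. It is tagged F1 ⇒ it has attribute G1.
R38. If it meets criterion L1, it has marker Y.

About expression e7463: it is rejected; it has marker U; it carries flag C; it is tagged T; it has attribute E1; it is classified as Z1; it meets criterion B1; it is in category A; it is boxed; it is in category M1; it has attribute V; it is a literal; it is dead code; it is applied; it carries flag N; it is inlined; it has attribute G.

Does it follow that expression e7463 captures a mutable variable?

By R1 (it is inlined, it is a literal): it meets criterion P.
By R8 (it meets criterion P, it carries flag C): it is in state H.
By R12 (it is in category M1): it is tagged D.
By R13 (it is tagged D): it has attribute G1.
By R14 (it carries flag C, it has attribute G): it carries flag D1.
By R21 (it is in category A): it has attribute A1.
By R22 (it is rejected): it is tagged S.
By R24 (it is dead code): it carries flag M.
By R27 (it has attribute E1, it has attribute V, it carries flag C): it is a constant expression.
By R31 (it has attribute G1): it is tagged E.
By R32 (it carries flag D1, it is tagged T, it has attribute G): it is in category X.
By R35 (it is a constant expression): it has attribute F.
By R36 (it is classified as Z1): it meets criterion K.
By R5 (it has attribute A1, it is applied): it is in tail position.
By R10 (it is tagged E): it has attribute P1.
By R15 (it is in tail position): it is in category J.
By R19 (it is in category X, it is in category M1): it is well-typed.
By R29 (it meets criterion K, it is tagged S): it is a lambda.
By R34 (it is in category J, it is tagged T, it has attribute G): it is tagged B.
By R2 (it is in state H, it is a lambda, it has attribute E1): it is tagged J1.
By R3 (it is tagged J1, it has attribute G, it has attribute V): it triggers a warning.
By R23 (it is tagged B, it is well-typed, it has attribute P1): it is eligible for TCO.
By R25 (it triggers a warning, it has attribute F, it carries flag M): it carries flag Q.
By R28 (it carries flag Q, it is in category M1): it is pure.
By R6 (it is pure, it is eligible for TCO): it meets criterion L1.
By R38 (it meets criterion L1): it has marker Y.
By R20 (it has marker Y): it has a free type variable.
By R11 (it has a free type variable, it has attribute G): it captures a mutable variable.

Yes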